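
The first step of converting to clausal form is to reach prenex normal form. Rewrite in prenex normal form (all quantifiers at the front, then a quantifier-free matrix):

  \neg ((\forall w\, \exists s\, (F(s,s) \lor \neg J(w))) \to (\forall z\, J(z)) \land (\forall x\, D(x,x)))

\forall w\, \exists s\, \exists z\, \exists x\, ((F(s,s) \lor \neg J(w)) \land (\neg J(z) \lor \neg D(x,x)))

Eliminate → and ↔ using ¬ and ∨.
  \neg (\neg (\forall w\, \exists s\, (F(s,s) \lor \neg J(w))) \lor (\forall z\, J(z)) \land (\forall x\, D(x,x)))
Drive negations inward (¬∀x A ≡ ∃x ¬A, ¬∃x A ≡ ∀x ¬A, De Morgan for ∧/∨):
  (\forall w\, \exists s\, (F(s,s) \lor \neg J(w))) \land ((\exists z\, \neg J(z)) \lor (\exists x\, \neg D(x,x)))
All bound variables are already distinct, so no renaming is needed.
Finally move all quantifiers to the prefix:
  \forall w\, \exists s\, \exists z\, \exists x\, ((F(s,s) \lor \neg J(w)) \land (\neg J(z) \lor \neg D(x,x)))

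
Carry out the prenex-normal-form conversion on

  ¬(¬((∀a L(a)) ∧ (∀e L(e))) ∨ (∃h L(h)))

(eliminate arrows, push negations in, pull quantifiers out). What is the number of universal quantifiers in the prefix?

Drive negations inward (¬∀x A ≡ ∃x ¬A, ¬∃x A ≡ ∀x ¬A, De Morgan for ∧/∨):
  (∀a L(a)) ∧ (∀e L(e)) ∧ (∀h ¬L(h))
Extract every quantifier outward, since the variables are now distinct and don't occur free across branches:
  ∀a ∀e ∀h (L(a) ∧ L(e) ∧ ¬L(h))
The prefix is ∀a ∀e ∀h: 3 universal, 0 existential.

3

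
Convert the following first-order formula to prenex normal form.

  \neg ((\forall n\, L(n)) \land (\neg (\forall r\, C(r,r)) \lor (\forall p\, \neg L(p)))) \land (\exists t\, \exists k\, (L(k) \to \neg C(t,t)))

\exists n\, \forall r\, \exists p\, \exists t\, \exists k\, ((\neg L(n) \lor C(r,r) \land L(p)) \land (\neg L(k) \lor \neg C(t,t)))

Rewrite implications/biconditionals: A → B as ¬A ∨ B.
  \neg ((\forall n\, L(n)) \land (\neg (\forall r\, C(r,r)) \lor (\forall p\, \neg L(p)))) \land (\exists t\, \exists k\, (\neg L(k) \lor \neg C(t,t)))
Drive negations inward (¬∀x A ≡ ∃x ¬A, ¬∃x A ≡ ∀x ¬A, De Morgan for ∧/∨):
  ((\exists n\, \neg L(n)) \lor (\forall r\, C(r,r)) \land (\exists p\, L(p))) \land (\exists t\, \exists k\, (\neg L(k) \lor \neg C(t,t)))
All bound variables are already distinct, so no renaming is needed.
Extract every quantifier outward, since the variables are now distinct and don't occur free across branches:
  \exists n\, \forall r\, \exists p\, \exists t\, \exists k\, ((\neg L(n) \lor C(r,r) \land L(p)) \land (\neg L(k) \lor \neg C(t,t)))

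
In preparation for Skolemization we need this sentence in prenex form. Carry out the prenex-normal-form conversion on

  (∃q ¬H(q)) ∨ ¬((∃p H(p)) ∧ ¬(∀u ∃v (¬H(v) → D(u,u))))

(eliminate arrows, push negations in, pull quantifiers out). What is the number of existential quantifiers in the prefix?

Rewrite implications/biconditionals: A → B as ¬A ∨ B.
  (∃q ¬H(q)) ∨ ¬((∃p H(p)) ∧ ¬(∀u ∃v (¬¬H(v) ∨ D(u,u))))
Push ¬ through the quantifiers and connectives to reach negation normal form:
  (∃q ¬H(q)) ∨ (∀p ¬H(p)) ∨ (∀u ∃v (H(v) ∨ D(u,u)))
Finally move all quantifiers to the prefix:
  ∃q ∀p ∀u ∃v (¬H(q) ∨ ¬H(p) ∨ H(v) ∨ D(u,u))
The prefix is ∃q ∀p ∀u ∃v: 2 universal, 2 existential.

2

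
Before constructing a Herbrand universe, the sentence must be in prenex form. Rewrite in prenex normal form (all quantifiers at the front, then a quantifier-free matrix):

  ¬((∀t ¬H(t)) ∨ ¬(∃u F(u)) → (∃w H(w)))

First replace A → B with ¬A ∨ B.
  ¬(¬((∀t ¬H(t)) ∨ ¬(∃u F(u))) ∨ (∃w H(w)))
Drive negations inward (¬∀x A ≡ ∃x ¬A, ¬∃x A ≡ ∀x ¬A, De Morgan for ∧/∨):
  ((∀t ¬H(t)) ∨ (∀u ¬F(u))) ∧ (∀w ¬H(w))
All bound variables are already distinct, so no renaming is needed.
Finally move all quantifiers to the prefix:
  ∀t ∀u ∀w ((¬H(t) ∨ ¬F(u)) ∧ ¬H(w))

∀t ∀u ∀w ((¬H(t) ∨ ¬F(u)) ∧ ¬H(w))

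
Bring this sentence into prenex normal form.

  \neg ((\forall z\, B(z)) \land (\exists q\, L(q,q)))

\exists z\, \forall q\, (\neg B(z) \lor \neg L(q,q))

Push ¬ through the quantifiers and connectives to reach negation normal form:
  (\exists z\, \neg B(z)) \lor (\forall q\, \neg L(q,q))
All bound variables are already distinct, so no renaming is needed.
Extract every quantifier outward, since the variables are now distinct and don't occur free across branches:
  \exists z\, \forall q\, (\neg B(z) \lor \neg L(q,q))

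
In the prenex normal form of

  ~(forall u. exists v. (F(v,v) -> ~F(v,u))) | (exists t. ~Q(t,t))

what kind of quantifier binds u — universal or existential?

Eliminate → and ↔ using ¬ and ∨.
  ~(forall u. exists v. (~F(v,v) | ~F(v,u))) | (exists t. ~Q(t,t))
Drive negations inward (¬∀x A ≡ ∃x ¬A, ¬∃x A ≡ ∀x ¬A, De Morgan for ∧/∨):
  (exists u. forall v. (F(v,v) & F(v,u))) | (exists t. ~Q(t,t))
All bound variables are already distinct, so no renaming is needed.
Finally move all quantifiers to the prefix:
  exists u. forall v. exists t. (F(v,v) & F(v,u) | ~Q(t,t))
The quantifier forall u sits under an odd number of negations (counting the antecedent side of each →), so it flips to exists u.

existential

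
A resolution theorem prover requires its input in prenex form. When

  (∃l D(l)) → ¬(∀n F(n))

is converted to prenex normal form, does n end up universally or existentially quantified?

Eliminate → and ↔ using ¬ and ∨.
  ¬(∃l D(l)) ∨ ¬(∀n F(n))
Push ¬ through the quantifiers and connectives to reach negation normal form:
  (∀l ¬D(l)) ∨ (∃n ¬F(n))
Extract every quantifier outward, since the variables are now distinct and don't occur free across branches:
  ∀l ∃n (¬D(l) ∨ ¬F(n))
The quantifier ∀n sits under an odd number of negations (counting the antecedent side of each →), so it flips to ∃n.

existential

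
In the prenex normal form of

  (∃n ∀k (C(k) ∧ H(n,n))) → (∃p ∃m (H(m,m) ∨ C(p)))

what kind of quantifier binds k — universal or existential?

existential

Eliminate → and ↔ using ¬ and ∨.
  ¬(∃n ∀k (C(k) ∧ H(n,n))) ∨ (∃p ∃m (H(m,m) ∨ C(p)))
Drive negations inward (¬∀x A ≡ ∃x ¬A, ¬∃x A ≡ ∀x ¬A, De Morgan for ∧/∨):
  (∀n ∃k (¬C(k) ∨ ¬H(n,n))) ∨ (∃p ∃m (H(m,m) ∨ C(p)))
All bound variables are already distinct, so no renaming is needed.
Extract every quantifier outward, since the variables are now distinct and don't occur free across branches:
  ∀n ∃k ∃p ∃m (¬C(k) ∨ ¬H(n,n) ∨ H(m,m) ∨ C(p))
The quantifier ∀k sits under an odd number of negations (counting the antecedent side of each →), so it flips to ∃k.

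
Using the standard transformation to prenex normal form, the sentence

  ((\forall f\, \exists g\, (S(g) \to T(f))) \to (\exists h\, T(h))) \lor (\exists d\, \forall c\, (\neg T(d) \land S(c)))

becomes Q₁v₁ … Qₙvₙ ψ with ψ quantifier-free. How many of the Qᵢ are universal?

2

First replace A → B with ¬A ∨ B.
  \neg (\forall f\, \exists g\, (\neg S(g) \lor T(f))) \lor (\exists h\, T(h)) \lor (\exists d\, \forall c\, (\neg T(d) \land S(c)))
Move each ¬ inward, flipping quantifiers it crosses:
  (\exists f\, \forall g\, (S(g) \land \neg T(f))) \lor (\exists h\, T(h)) \lor (\exists d\, \forall c\, (\neg T(d) \land S(c)))
All bound variables are already distinct, so no renaming is needed.
Finally move all quantifiers to the prefix:
  \exists f\, \forall g\, \exists h\, \exists d\, \forall c\, (S(g) \land \neg T(f) \lor T(h) \lor \neg T(d) \land S(c))
The prefix is \exists f \forall g \exists h \exists d \forall c: 2 universal, 3 existential.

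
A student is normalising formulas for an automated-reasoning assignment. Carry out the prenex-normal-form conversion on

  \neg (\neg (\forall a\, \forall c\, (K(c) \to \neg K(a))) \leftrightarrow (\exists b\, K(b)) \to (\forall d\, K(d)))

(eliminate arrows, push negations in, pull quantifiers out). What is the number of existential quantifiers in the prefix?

Rewrite implications/biconditionals: A → B as ¬A ∨ B; A ↔ B as (¬A ∨ B) ∧ (¬B ∨ A).
  \neg ((\neg \neg (\forall a\, \forall c\, (\neg K(c) \lor \neg K(a))) \lor \neg (\exists b\, K(b)) \lor (\forall d\, K(d))) \land (\neg (\neg (\exists b\, K(b)) \lor (\forall d\, K(d))) \lor \neg (\forall a\, \forall c\, (\neg K(c) \lor \neg K(a)))))
Drive negations inward (¬∀x A ≡ ∃x ¬A, ¬∃x A ≡ ∀x ¬A, De Morgan for ∧/∨):
  (\exists a\, \exists c\, (K(c) \land K(a))) \land (\exists b\, K(b)) \land (\exists d\, \neg K(d)) \lor ((\forall b\, \neg K(b)) \lor (\forall d\, K(d))) \land (\forall a\, \forall c\, (\neg K(c) \lor \neg K(a)))
Standardize variables apart so no two quantifiers bind the same name: b↦u, d↦t, a↦p, c↦r.
  (\exists a\, \exists c\, (K(c) \land K(a))) \land (\exists b\, K(b)) \land (\exists d\, \neg K(d)) \lor ((\forall u\, \neg K(u)) \lor (\forall t\, K(t))) \land (\forall p\, \forall r\, (\neg K(r) \lor \neg K(p)))
Pull the quantifiers to the front (each side's bound variable is not free in the other side):
  \exists a\, \exists c\, \exists b\, \exists d\, \forall u\, \forall t\, \forall p\, \forall r\, (K(c) \land K(a) \land K(b) \land \neg K(d) \lor (\neg K(u) \lor K(t)) \land (\neg K(r) \lor \neg K(p)))
The prefix is \exists a \exists c \exists b \exists d \forall u \forall t \forall p \forall r: 4 universal, 4 existential.

4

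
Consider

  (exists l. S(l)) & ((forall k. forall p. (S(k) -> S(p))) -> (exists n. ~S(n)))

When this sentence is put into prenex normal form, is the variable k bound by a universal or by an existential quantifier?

existential

First replace A → B with ¬A ∨ B.
  (exists l. S(l)) & (~(forall k. forall p. (~S(k) | S(p))) | (exists n. ~S(n)))
Push ¬ through the quantifiers and connectives to reach negation normal form:
  (exists l. S(l)) & ((exists k. exists p. (S(k) & ~S(p))) | (exists n. ~S(n)))
Pull the quantifiers to the front (each side's bound variable is not free in the other side):
  exists l. exists k. exists p. exists n. (S(l) & (S(k) & ~S(p) | ~S(n)))
The quantifier forall k sits under an odd number of negations (counting the antecedent side of each →), so it flips to exists k.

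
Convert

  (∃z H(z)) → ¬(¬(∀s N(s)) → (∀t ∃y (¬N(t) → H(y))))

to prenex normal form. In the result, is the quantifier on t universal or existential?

First replace A → B with ¬A ∨ B.
  ¬(∃z H(z)) ∨ ¬(¬¬(∀s N(s)) ∨ (∀t ∃y (¬¬N(t) ∨ H(y))))
Move each ¬ inward, flipping quantifiers it crosses:
  (∀z ¬H(z)) ∨ (∃s ¬N(s)) ∧ (∃t ∀y (¬N(t) ∧ ¬H(y)))
All bound variables are already distinct, so no renaming is needed.
Pull the quantifiers to the front (each side's bound variable is not free in the other side):
  ∀z ∃s ∃t ∀y (¬H(z) ∨ ¬N(s) ∧ ¬N(t) ∧ ¬H(y))
The quantifier ∀t sits under an odd number of negations (counting the antecedent side of each →), so it flips to ∃t.

existential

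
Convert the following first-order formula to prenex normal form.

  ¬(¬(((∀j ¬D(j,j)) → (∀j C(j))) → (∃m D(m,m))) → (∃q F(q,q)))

∃j ∀b ∀m ∀q ((D(j,j) ∨ C(b)) ∧ ¬D(m,m) ∧ ¬F(q,q))

First replace A → B with ¬A ∨ B.
  ¬(¬¬(¬(¬(∀j ¬D(j,j)) ∨ (∀j C(j))) ∨ (∃m D(m,m))) ∨ (∃q F(q,q)))
Drive negations inward (¬∀x A ≡ ∃x ¬A, ¬∃x A ≡ ∀x ¬A, De Morgan for ∧/∨):
  ((∃j D(j,j)) ∨ (∀j C(j))) ∧ (∀m ¬D(m,m)) ∧ (∀q ¬F(q,q))
Give each quantifier a distinct variable: j↦b.
  ((∃j D(j,j)) ∨ (∀b C(b))) ∧ (∀m ¬D(m,m)) ∧ (∀q ¬F(q,q))
Pull the quantifiers to the front (each side's bound variable is not free in the other side):
  ∃j ∀b ∀m ∀q ((D(j,j) ∨ C(b)) ∧ ¬D(m,m) ∧ ¬F(q,q))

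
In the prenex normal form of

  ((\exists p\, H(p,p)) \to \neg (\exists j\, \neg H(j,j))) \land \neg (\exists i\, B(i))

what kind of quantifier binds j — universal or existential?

universal

Rewrite implications/biconditionals: A → B as ¬A ∨ B.
  (\neg (\exists p\, H(p,p)) \lor \neg (\exists j\, \neg H(j,j))) \land \neg (\exists i\, B(i))
Drive negations inward (¬∀x A ≡ ∃x ¬A, ¬∃x A ≡ ∀x ¬A, De Morgan for ∧/∨):
  ((\forall p\, \neg H(p,p)) \lor (\forall j\, H(j,j))) \land (\forall i\, \neg B(i))
All bound variables are already distinct, so no renaming is needed.
Pull the quantifiers to the front (each side's bound variable is not free in the other side):
  \forall p\, \forall j\, \forall i\, ((\neg H(p,p) \lor H(j,j)) \land \neg B(i))
The quantifier \exists j sits under an odd number of negations (counting the antecedent side of each →), so it flips to \forall j.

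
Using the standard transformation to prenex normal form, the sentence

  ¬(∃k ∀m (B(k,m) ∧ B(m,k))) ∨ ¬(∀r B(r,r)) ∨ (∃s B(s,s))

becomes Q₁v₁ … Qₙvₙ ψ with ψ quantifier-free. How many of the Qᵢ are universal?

1

Drive negations inward (¬∀x A ≡ ∃x ¬A, ¬∃x A ≡ ∀x ¬A, De Morgan for ∧/∨):
  (∀k ∃m (¬B(k,m) ∨ ¬B(m,k))) ∨ (∃r ¬B(r,r)) ∨ (∃s B(s,s))
All bound variables are already distinct, so no renaming is needed.
Extract every quantifier outward, since the variables are now distinct and don't occur free across branches:
  ∀k ∃m ∃r ∃s (¬B(k,m) ∨ ¬B(m,k) ∨ ¬B(r,r) ∨ B(s,s))
The prefix is ∀k ∃m ∃r ∃s: 1 universal, 3 existential.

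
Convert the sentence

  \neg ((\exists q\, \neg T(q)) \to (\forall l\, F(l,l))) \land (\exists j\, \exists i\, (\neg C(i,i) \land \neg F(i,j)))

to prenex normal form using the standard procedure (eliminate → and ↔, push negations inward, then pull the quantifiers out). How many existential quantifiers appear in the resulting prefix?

Rewrite implications/biconditionals: A → B as ¬A ∨ B.
  \neg (\neg (\exists q\, \neg T(q)) \lor (\forall l\, F(l,l))) \land (\exists j\, \exists i\, (\neg C(i,i) \land \neg F(i,j)))
Move each ¬ inward, flipping quantifiers it crosses:
  (\exists q\, \neg T(q)) \land (\exists l\, \neg F(l,l)) \land (\exists j\, \exists i\, (\neg C(i,i) \land \neg F(i,j)))
Pull the quantifiers to the front (each side's bound variable is not free in the other side):
  \exists q\, \exists l\, \exists j\, \exists i\, (\neg T(q) \land \neg F(l,l) \land \neg C(i,i) \land \neg F(i,j))
The prefix is \exists q \exists l \exists j \exists i: 0 universal, 4 existential.

4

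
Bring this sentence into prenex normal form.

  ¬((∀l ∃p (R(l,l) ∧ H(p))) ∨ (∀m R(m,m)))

∃l ∀p ∃m ((¬R(l,l) ∨ ¬H(p)) ∧ ¬R(m,m))

Move each ¬ inward, flipping quantifiers it crosses:
  (∃l ∀p (¬R(l,l) ∨ ¬H(p))) ∧ (∃m ¬R(m,m))
All bound variables are already distinct, so no renaming is needed.
Finally move all quantifiers to the prefix:
  ∃l ∀p ∃m ((¬R(l,l) ∨ ¬H(p)) ∧ ¬R(m,m))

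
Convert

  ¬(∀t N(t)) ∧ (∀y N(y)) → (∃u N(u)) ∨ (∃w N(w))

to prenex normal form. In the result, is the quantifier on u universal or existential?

Eliminate → and ↔ using ¬ and ∨.
  ¬(¬(∀t N(t)) ∧ (∀y N(y))) ∨ (∃u N(u)) ∨ (∃w N(w))
Move each ¬ inward, flipping quantifiers it crosses:
  (∀t N(t)) ∨ (∃y ¬N(y)) ∨ (∃u N(u)) ∨ (∃w N(w))
Extract every quantifier outward, since the variables are now distinct and don't occur free across branches:
  ∀t ∃y ∃u ∃w (N(t) ∨ ¬N(y) ∨ N(u) ∨ N(w))
The quantifier ∃u sits under an even number of negations (counting the antecedent side of each →), so it remains existential.

existential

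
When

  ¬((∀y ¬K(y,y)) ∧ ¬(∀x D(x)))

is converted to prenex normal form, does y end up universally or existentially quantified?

existential

Move each ¬ inward, flipping quantifiers it crosses:
  (∃y K(y,y)) ∨ (∀x D(x))
Pull the quantifiers to the front (each side's bound variable is not free in the other side):
  ∃y ∀x (K(y,y) ∨ D(x))
The quantifier ∀y sits under an odd number of negations, so it flips to ∃y.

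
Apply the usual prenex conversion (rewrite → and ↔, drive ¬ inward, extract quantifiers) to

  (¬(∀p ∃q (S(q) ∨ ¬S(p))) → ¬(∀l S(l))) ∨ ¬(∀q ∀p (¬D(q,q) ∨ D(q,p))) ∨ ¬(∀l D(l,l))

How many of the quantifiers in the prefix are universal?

First replace A → B with ¬A ∨ B.
  ¬¬(∀p ∃q (S(q) ∨ ¬S(p))) ∨ ¬(∀l S(l)) ∨ ¬(∀q ∀p (¬D(q,q) ∨ D(q,p))) ∨ ¬(∀l D(l,l))
Push ¬ through the quantifiers and connectives to reach negation normal form:
  (∀p ∃q (S(q) ∨ ¬S(p))) ∨ (∃l ¬S(l)) ∨ (∃q ∃p (D(q,q) ∧ ¬D(q,p))) ∨ (∃l ¬D(l,l))
Standardize variables apart so no two quantifiers bind the same name: q↦w, p↦v1, l↦y.
  (∀p ∃q (S(q) ∨ ¬S(p))) ∨ (∃l ¬S(l)) ∨ (∃w ∃v1 (D(w,w) ∧ ¬D(w,v1))) ∨ (∃y ¬D(y,y))
Extract every quantifier outward, since the variables are now distinct and don't occur free across branches:
  ∀p ∃q ∃l ∃w ∃v1 ∃y (S(q) ∨ ¬S(p) ∨ ¬S(l) ∨ D(w,w) ∧ ¬D(w,v1) ∨ ¬D(y,y))
The prefix is ∀p ∃q ∃l ∃w ∃v1 ∃y: 1 universal, 5 existential.

1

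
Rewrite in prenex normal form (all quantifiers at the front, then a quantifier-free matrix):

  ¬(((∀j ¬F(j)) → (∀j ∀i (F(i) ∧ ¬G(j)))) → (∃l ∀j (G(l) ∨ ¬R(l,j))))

First replace A → B with ¬A ∨ B.
  ¬(¬(¬(∀j ¬F(j)) ∨ (∀j ∀i (F(i) ∧ ¬G(j)))) ∨ (∃l ∀j (G(l) ∨ ¬R(l,j))))
Move each ¬ inward, flipping quantifiers it crosses:
  ((∃j F(j)) ∨ (∀j ∀i (F(i) ∧ ¬G(j)))) ∧ (∀l ∃j (¬G(l) ∧ R(l,j)))
Standardize variables apart so no two quantifiers bind the same name: j↦c, j↦y.
  ((∃j F(j)) ∨ (∀c ∀i (F(i) ∧ ¬G(c)))) ∧ (∀l ∃y (¬G(l) ∧ R(l,y)))
Finally move all quantifiers to the prefix:
  ∃j ∀c ∀i ∀l ∃y ((F(j) ∨ F(i) ∧ ¬G(c)) ∧ ¬G(l) ∧ R(l,y))

∃j ∀c ∀i ∀l ∃y ((F(j) ∨ F(i) ∧ ¬G(c)) ∧ ¬G(l) ∧ R(l,y))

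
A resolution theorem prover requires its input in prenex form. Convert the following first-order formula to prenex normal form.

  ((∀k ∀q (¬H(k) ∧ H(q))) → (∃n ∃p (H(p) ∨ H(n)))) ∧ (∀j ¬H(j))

∃k ∃q ∃n ∃p ∀j ((H(k) ∨ ¬H(q) ∨ H(p) ∨ H(n)) ∧ ¬H(j))

Rewrite implications/biconditionals: A → B as ¬A ∨ B.
  (¬(∀k ∀q (¬H(k) ∧ H(q))) ∨ (∃n ∃p (H(p) ∨ H(n)))) ∧ (∀j ¬H(j))
Push ¬ through the quantifiers and connectives to reach negation normal form:
  ((∃k ∃q (H(k) ∨ ¬H(q))) ∨ (∃n ∃p (H(p) ∨ H(n)))) ∧ (∀j ¬H(j))
All bound variables are already distinct, so no renaming is needed.
Extract every quantifier outward, since the variables are now distinct and don't occur free across branches:
  ∃k ∃q ∃n ∃p ∀j ((H(k) ∨ ¬H(q) ∨ H(p) ∨ H(n)) ∧ ¬H(j))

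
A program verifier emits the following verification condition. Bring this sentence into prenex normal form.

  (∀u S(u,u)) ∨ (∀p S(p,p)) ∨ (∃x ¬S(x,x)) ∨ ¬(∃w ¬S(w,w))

∀u ∀p ∃x ∀w (S(u,u) ∨ S(p,p) ∨ ¬S(x,x) ∨ S(w,w))

Push ¬ through the quantifiers and connectives to reach negation normal form:
  (∀u S(u,u)) ∨ (∀p S(p,p)) ∨ (∃x ¬S(x,x)) ∨ (∀w S(w,w))
All bound variables are already distinct, so no renaming is needed.
Finally move all quantifiers to the prefix:
  ∀u ∀p ∃x ∀w (S(u,u) ∨ S(p,p) ∨ ¬S(x,x) ∨ S(w,w))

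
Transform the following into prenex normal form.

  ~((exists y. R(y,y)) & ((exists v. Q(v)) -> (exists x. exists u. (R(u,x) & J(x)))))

forall y. exists v. forall x. forall u. (~R(y,y) | Q(v) & (~R(u,x) | ~J(x)))

Eliminate → and ↔ using ¬ and ∨.
  ~((exists y. R(y,y)) & (~(exists v. Q(v)) | (exists x. exists u. (R(u,x) & J(x)))))
Drive negations inward (¬∀x A ≡ ∃x ¬A, ¬∃x A ≡ ∀x ¬A, De Morgan for ∧/∨):
  (forall y. ~R(y,y)) | (exists v. Q(v)) & (forall x. forall u. (~R(u,x) | ~J(x)))
All bound variables are already distinct, so no renaming is needed.
Extract every quantifier outward, since the variables are now distinct and don't occur free across branches:
  forall y. exists v. forall x. forall u. (~R(y,y) | Q(v) & (~R(u,x) | ~J(x)))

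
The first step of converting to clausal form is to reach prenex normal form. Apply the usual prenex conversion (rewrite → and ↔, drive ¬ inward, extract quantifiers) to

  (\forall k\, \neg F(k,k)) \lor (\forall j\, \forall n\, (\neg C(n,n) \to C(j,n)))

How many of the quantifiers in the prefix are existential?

0

First replace A → B with ¬A ∨ B.
  (\forall k\, \neg F(k,k)) \lor (\forall j\, \forall n\, (\neg \neg C(n,n) \lor C(j,n)))
Move each ¬ inward, flipping quantifiers it crosses:
  (\forall k\, \neg F(k,k)) \lor (\forall j\, \forall n\, (C(n,n) \lor C(j,n)))
All bound variables are already distinct, so no renaming is needed.
Extract every quantifier outward, since the variables are now distinct and don't occur free across branches:
  \forall k\, \forall j\, \forall n\, (\neg F(k,k) \lor C(n,n) \lor C(j,n))
The prefix is \forall k \forall j \forall n: 3 universal, 0 existential.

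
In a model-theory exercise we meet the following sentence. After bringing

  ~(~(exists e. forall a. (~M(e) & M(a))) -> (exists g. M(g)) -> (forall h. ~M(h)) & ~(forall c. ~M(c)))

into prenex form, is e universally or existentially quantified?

universal

Eliminate → and ↔ using ¬ and ∨.
  ~(~~(exists e. forall a. (~M(e) & M(a))) | ~(exists g. M(g)) | (forall h. ~M(h)) & ~(forall c. ~M(c)))
Drive negations inward (¬∀x A ≡ ∃x ¬A, ¬∃x A ≡ ∀x ¬A, De Morgan for ∧/∨):
  (forall e. exists a. (M(e) | ~M(a))) & (exists g. M(g)) & ((exists h. M(h)) | (forall c. ~M(c)))
Extract every quantifier outward, since the variables are now distinct and don't occur free across branches:
  forall e. exists a. exists g. exists h. forall c. ((M(e) | ~M(a)) & M(g) & (M(h) | ~M(c)))
The quantifier exists e sits under an odd number of negations (counting the antecedent side of each →), so it flips to forall e.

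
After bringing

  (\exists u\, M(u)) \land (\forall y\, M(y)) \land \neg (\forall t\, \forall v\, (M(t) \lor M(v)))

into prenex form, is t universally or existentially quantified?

Push ¬ through the quantifiers and connectives to reach negation normal form:
  (\exists u\, M(u)) \land (\forall y\, M(y)) \land (\exists t\, \exists v\, (\neg M(t) \land \neg M(v)))
All bound variables are already distinct, so no renaming is needed.
Finally move all quantifiers to the prefix:
  \exists u\, \forall y\, \exists t\, \exists v\, (M(u) \land M(y) \land \neg M(t) \land \neg M(v))
The quantifier \forall t sits under an odd number of negations, so it flips to \exists t.

existential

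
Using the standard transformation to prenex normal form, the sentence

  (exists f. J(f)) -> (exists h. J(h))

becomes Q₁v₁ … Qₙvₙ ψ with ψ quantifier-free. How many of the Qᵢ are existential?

First replace A → B with ¬A ∨ B.
  ~(exists f. J(f)) | (exists h. J(h))
Move each ¬ inward, flipping quantifiers it crosses:
  (forall f. ~J(f)) | (exists h. J(h))
Finally move all quantifiers to the prefix:
  forall f. exists h. (~J(f) | J(h))
The prefix is forall f exists h: 1 universal, 1 existential.

1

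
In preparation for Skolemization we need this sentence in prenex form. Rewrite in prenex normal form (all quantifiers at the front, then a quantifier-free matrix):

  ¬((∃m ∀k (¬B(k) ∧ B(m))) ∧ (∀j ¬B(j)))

Drive negations inward (¬∀x A ≡ ∃x ¬A, ¬∃x A ≡ ∀x ¬A, De Morgan for ∧/∨):
  (∀m ∃k (B(k) ∨ ¬B(m))) ∨ (∃j B(j))
Finally move all quantifiers to the prefix:
  ∀m ∃k ∃j (B(k) ∨ ¬B(m) ∨ B(j))

∀m ∃k ∃j (B(k) ∨ ¬B(m) ∨ B(j))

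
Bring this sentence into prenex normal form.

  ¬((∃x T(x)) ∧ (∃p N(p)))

∀x ∀p (¬T(x) ∨ ¬N(p))

Move each ¬ inward, flipping quantifiers it crosses:
  (∀x ¬T(x)) ∨ (∀p ¬N(p))
Extract every quantifier outward, since the variables are now distinct and don't occur free across branches:
  ∀x ∀p (¬T(x) ∨ ¬N(p))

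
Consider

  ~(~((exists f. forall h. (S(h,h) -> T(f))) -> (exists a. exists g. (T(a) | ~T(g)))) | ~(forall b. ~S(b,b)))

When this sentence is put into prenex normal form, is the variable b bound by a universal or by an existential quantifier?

universal

First replace A → B with ¬A ∨ B.
  ~(~(~(exists f. forall h. (~S(h,h) | T(f))) | (exists a. exists g. (T(a) | ~T(g)))) | ~(forall b. ~S(b,b)))
Drive negations inward (¬∀x A ≡ ∃x ¬A, ¬∃x A ≡ ∀x ¬A, De Morgan for ∧/∨):
  ((forall f. exists h. (S(h,h) & ~T(f))) | (exists a. exists g. (T(a) | ~T(g)))) & (forall b. ~S(b,b))
All bound variables are already distinct, so no renaming is needed.
Extract every quantifier outward, since the variables are now distinct and don't occur free across branches:
  forall f. exists h. exists a. exists g. forall b. ((S(h,h) & ~T(f) | T(a) | ~T(g)) & ~S(b,b))
The quantifier forall b sits under an even number of negations (counting the antecedent side of each →), so it remains universal.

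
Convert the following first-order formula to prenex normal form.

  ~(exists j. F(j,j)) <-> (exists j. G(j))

exists j. exists a. forall x1. forall u1. ((F(j,j) | G(a)) & (~G(x1) | ~F(u1,u1)))

Rewrite implications/biconditionals: A → B as ¬A ∨ B; A ↔ B as (¬A ∨ B) ∧ (¬B ∨ A).
  (~~(exists j. F(j,j)) | (exists j. G(j))) & (~(exists j. G(j)) | ~(exists j. F(j,j)))
Drive negations inward (¬∀x A ≡ ∃x ¬A, ¬∃x A ≡ ∀x ¬A, De Morgan for ∧/∨):
  ((exists j. F(j,j)) | (exists j. G(j))) & ((forall j. ~G(j)) | (forall j. ~F(j,j)))
Rename bound variables to avoid capture: j↦a, j↦x1, j↦u1.
  ((exists j. F(j,j)) | (exists a. G(a))) & ((forall x1. ~G(x1)) | (forall u1. ~F(u1,u1)))
Pull the quantifiers to the front (each side's bound variable is not free in the other side):
  exists j. exists a. forall x1. forall u1. ((F(j,j) | G(a)) & (~G(x1) | ~F(u1,u1)))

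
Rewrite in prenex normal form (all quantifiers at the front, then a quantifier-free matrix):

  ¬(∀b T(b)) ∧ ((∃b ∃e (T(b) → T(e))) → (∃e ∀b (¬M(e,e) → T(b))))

First replace A → B with ¬A ∨ B.
  ¬(∀b T(b)) ∧ (¬(∃b ∃e (¬T(b) ∨ T(e))) ∨ (∃e ∀b (¬¬M(e,e) ∨ T(b))))
Drive negations inward (¬∀x A ≡ ∃x ¬A, ¬∃x A ≡ ∀x ¬A, De Morgan for ∧/∨):
  (∃b ¬T(b)) ∧ ((∀b ∀e (T(b) ∧ ¬T(e))) ∨ (∃e ∀b (M(e,e) ∨ T(b))))
Standardize variables apart so no two quantifiers bind the same name: b↦q, e↦y1, b↦u.
  (∃b ¬T(b)) ∧ ((∀q ∀e (T(q) ∧ ¬T(e))) ∨ (∃y1 ∀u (M(y1,y1) ∨ T(u))))
Pull the quantifiers to the front (each side's bound variable is not free in the other side):
  ∃b ∀q ∀e ∃y1 ∀u (¬T(b) ∧ (T(q) ∧ ¬T(e) ∨ M(y1,y1) ∨ T(u)))

∃b ∀q ∀e ∃y1 ∀u (¬T(b) ∧ (T(q) ∧ ¬T(e) ∨ M(y1,y1) ∨ T(u)))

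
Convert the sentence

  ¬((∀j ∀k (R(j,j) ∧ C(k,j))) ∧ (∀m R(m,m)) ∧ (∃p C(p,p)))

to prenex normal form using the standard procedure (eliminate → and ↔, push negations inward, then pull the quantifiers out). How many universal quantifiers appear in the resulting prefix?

Move each ¬ inward, flipping quantifiers it crosses:
  (∃j ∃k (¬R(j,j) ∨ ¬C(k,j))) ∨ (∃m ¬R(m,m)) ∨ (∀p ¬C(p,p))
All bound variables are already distinct, so no renaming is needed.
Extract every quantifier outward, since the variables are now distinct and don't occur free across branches:
  ∃j ∃k ∃m ∀p (¬R(j,j) ∨ ¬C(k,j) ∨ ¬R(m,m) ∨ ¬C(p,p))
The prefix is ∃j ∃k ∃m ∀p: 1 universal, 3 existential.

1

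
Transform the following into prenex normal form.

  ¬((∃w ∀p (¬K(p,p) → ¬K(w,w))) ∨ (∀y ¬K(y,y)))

∀w ∃p ∃y (¬K(p,p) ∧ K(w,w) ∧ K(y,y))

First replace A → B with ¬A ∨ B.
  ¬((∃w ∀p (¬¬K(p,p) ∨ ¬K(w,w))) ∨ (∀y ¬K(y,y)))
Move each ¬ inward, flipping quantifiers it crosses:
  (∀w ∃p (¬K(p,p) ∧ K(w,w))) ∧ (∃y K(y,y))
All bound variables are already distinct, so no renaming is needed.
Extract every quantifier outward, since the variables are now distinct and don't occur free across branches:
  ∀w ∃p ∃y (¬K(p,p) ∧ K(w,w) ∧ K(y,y))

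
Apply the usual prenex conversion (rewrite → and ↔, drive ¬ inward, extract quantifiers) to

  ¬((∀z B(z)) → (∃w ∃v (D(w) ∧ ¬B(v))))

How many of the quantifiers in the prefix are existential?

Rewrite implications/biconditionals: A → B as ¬A ∨ B.
  ¬(¬(∀z B(z)) ∨ (∃w ∃v (D(w) ∧ ¬B(v))))
Move each ¬ inward, flipping quantifiers it crosses:
  (∀z B(z)) ∧ (∀w ∀v (¬D(w) ∨ B(v)))
All bound variables are already distinct, so no renaming is needed.
Extract every quantifier outward, since the variables are now distinct and don't occur free across branches:
  ∀z ∀w ∀v (B(z) ∧ (¬D(w) ∨ B(v)))
The prefix is ∀z ∀w ∀v: 3 universal, 0 existential.

0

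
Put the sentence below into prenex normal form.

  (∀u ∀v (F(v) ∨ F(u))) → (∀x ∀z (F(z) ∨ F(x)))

First replace A → B with ¬A ∨ B.
  ¬(∀u ∀v (F(v) ∨ F(u))) ∨ (∀x ∀z (F(z) ∨ F(x)))
Drive negations inward (¬∀x A ≡ ∃x ¬A, ¬∃x A ≡ ∀x ¬A, De Morgan for ∧/∨):
  (∃u ∃v (¬F(v) ∧ ¬F(u))) ∨ (∀x ∀z (F(z) ∨ F(x)))
Finally move all quantifiers to the prefix:
  ∃u ∃v ∀x ∀z (¬F(v) ∧ ¬F(u) ∨ F(z) ∨ F(x))

∃u ∃v ∀x ∀z (¬F(v) ∧ ¬F(u) ∨ F(z) ∨ F(x))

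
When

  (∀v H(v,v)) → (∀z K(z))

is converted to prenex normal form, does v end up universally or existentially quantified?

Rewrite implications/biconditionals: A → B as ¬A ∨ B.
  ¬(∀v H(v,v)) ∨ (∀z K(z))
Drive negations inward (¬∀x A ≡ ∃x ¬A, ¬∃x A ≡ ∀x ¬A, De Morgan for ∧/∨):
  (∃v ¬H(v,v)) ∨ (∀z K(z))
All bound variables are already distinct, so no renaming is needed.
Extract every quantifier outward, since the variables are now distinct and don't occur free across branches:
  ∃v ∀z (¬H(v,v) ∨ K(z))
The quantifier ∀v sits under an odd number of negations (counting the antecedent side of each →), so it flips to ∃v.

existential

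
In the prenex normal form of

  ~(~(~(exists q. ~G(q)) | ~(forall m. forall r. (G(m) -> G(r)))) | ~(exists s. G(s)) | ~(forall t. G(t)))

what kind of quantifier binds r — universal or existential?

Rewrite implications/biconditionals: A → B as ¬A ∨ B.
  ~(~(~(exists q. ~G(q)) | ~(forall m. forall r. (~G(m) | G(r)))) | ~(exists s. G(s)) | ~(forall t. G(t)))
Push ¬ through the quantifiers and connectives to reach negation normal form:
  ((forall q. G(q)) | (exists m. exists r. (G(m) & ~G(r)))) & (exists s. G(s)) & (forall t. G(t))
All bound variables are already distinct, so no renaming is needed.
Pull the quantifiers to the front (each side's bound variable is not free in the other side):
  forall q. exists m. exists r. exists s. forall t. ((G(q) | G(m) & ~G(r)) & G(s) & G(t))
The quantifier forall r sits under an odd number of negations (counting the antecedent side of each →), so it flips to exists r.

existential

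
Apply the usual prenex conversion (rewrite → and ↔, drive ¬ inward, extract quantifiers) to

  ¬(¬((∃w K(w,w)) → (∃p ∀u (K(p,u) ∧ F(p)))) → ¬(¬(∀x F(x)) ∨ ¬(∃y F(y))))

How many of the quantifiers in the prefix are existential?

Rewrite implications/biconditionals: A → B as ¬A ∨ B.
  ¬(¬¬(¬(∃w K(w,w)) ∨ (∃p ∀u (K(p,u) ∧ F(p)))) ∨ ¬(¬(∀x F(x)) ∨ ¬(∃y F(y))))
Drive negations inward (¬∀x A ≡ ∃x ¬A, ¬∃x A ≡ ∀x ¬A, De Morgan for ∧/∨):
  (∃w K(w,w)) ∧ (∀p ∃u (¬K(p,u) ∨ ¬F(p))) ∧ ((∃x ¬F(x)) ∨ (∀y ¬F(y)))
All bound variables are already distinct, so no renaming is needed.
Extract every quantifier outward, since the variables are now distinct and don't occur free across branches:
  ∃w ∀p ∃u ∃x ∀y (K(w,w) ∧ (¬K(p,u) ∨ ¬F(p)) ∧ (¬F(x) ∨ ¬F(y)))
The prefix is ∃w ∀p ∃u ∃x ∀y: 2 universal, 3 existential.

3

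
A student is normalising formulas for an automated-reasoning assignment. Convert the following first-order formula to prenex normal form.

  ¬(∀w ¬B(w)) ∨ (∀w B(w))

Push ¬ through the quantifiers and connectives to reach negation normal form:
  (∃w B(w)) ∨ (∀w B(w))
Give each quantifier a distinct variable: w↦v1.
  (∃w B(w)) ∨ (∀v1 B(v1))
Extract every quantifier outward, since the variables are now distinct and don't occur free across branches:
  ∃w ∀v1 (B(w) ∨ B(v1))

∃w ∀v1 (B(w) ∨ B(v1))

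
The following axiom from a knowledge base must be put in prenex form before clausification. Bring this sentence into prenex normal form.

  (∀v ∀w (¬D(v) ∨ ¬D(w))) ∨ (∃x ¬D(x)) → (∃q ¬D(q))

∃v ∃w ∀x ∃q (D(v) ∧ D(w) ∧ D(x) ∨ ¬D(q))

Eliminate → and ↔ using ¬ and ∨.
  ¬((∀v ∀w (¬D(v) ∨ ¬D(w))) ∨ (∃x ¬D(x))) ∨ (∃q ¬D(q))
Move each ¬ inward, flipping quantifiers it crosses:
  (∃v ∃w (D(v) ∧ D(w))) ∧ (∀x D(x)) ∨ (∃q ¬D(q))
All bound variables are already distinct, so no renaming is needed.
Finally move all quantifiers to the prefix:
  ∃v ∃w ∀x ∃q (D(v) ∧ D(w) ∧ D(x) ∨ ¬D(q))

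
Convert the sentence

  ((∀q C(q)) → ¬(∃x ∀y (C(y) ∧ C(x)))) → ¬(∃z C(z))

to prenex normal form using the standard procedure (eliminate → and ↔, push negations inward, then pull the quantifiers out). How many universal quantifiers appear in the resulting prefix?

3

Rewrite implications/biconditionals: A → B as ¬A ∨ B.
  ¬(¬(∀q C(q)) ∨ ¬(∃x ∀y (C(y) ∧ C(x)))) ∨ ¬(∃z C(z))
Drive negations inward (¬∀x A ≡ ∃x ¬A, ¬∃x A ≡ ∀x ¬A, De Morgan for ∧/∨):
  (∀q C(q)) ∧ (∃x ∀y (C(y) ∧ C(x))) ∨ (∀z ¬C(z))
Pull the quantifiers to the front (each side's bound variable is not free in the other side):
  ∀q ∃x ∀y ∀z (C(q) ∧ C(y) ∧ C(x) ∨ ¬C(z))
The prefix is ∀q ∃x ∀y ∀z: 3 universal, 1 existential.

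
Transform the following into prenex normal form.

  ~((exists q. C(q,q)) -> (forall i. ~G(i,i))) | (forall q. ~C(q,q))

exists q. exists i. forall z1. (C(q,q) & G(i,i) | ~C(z1,z1))

Eliminate → and ↔ using ¬ and ∨.
  ~(~(exists q. C(q,q)) | (forall i. ~G(i,i))) | (forall q. ~C(q,q))
Drive negations inward (¬∀x A ≡ ∃x ¬A, ¬∃x A ≡ ∀x ¬A, De Morgan for ∧/∨):
  (exists q. C(q,q)) & (exists i. G(i,i)) | (forall q. ~C(q,q))
Standardize variables apart so no two quantifiers bind the same name: q↦z1.
  (exists q. C(q,q)) & (exists i. G(i,i)) | (forall z1. ~C(z1,z1))
Pull the quantifiers to the front (each side's bound variable is not free in the other side):
  exists q. exists i. forall z1. (C(q,q) & G(i,i) | ~C(z1,z1))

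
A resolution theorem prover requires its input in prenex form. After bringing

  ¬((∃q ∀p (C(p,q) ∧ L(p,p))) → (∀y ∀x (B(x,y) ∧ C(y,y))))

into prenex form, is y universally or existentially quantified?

existential

Eliminate → and ↔ using ¬ and ∨.
  ¬(¬(∃q ∀p (C(p,q) ∧ L(p,p))) ∨ (∀y ∀x (B(x,y) ∧ C(y,y))))
Drive negations inward (¬∀x A ≡ ∃x ¬A, ¬∃x A ≡ ∀x ¬A, De Morgan for ∧/∨):
  (∃q ∀p (C(p,q) ∧ L(p,p))) ∧ (∃y ∃x (¬B(x,y) ∨ ¬C(y,y)))
All bound variables are already distinct, so no renaming is needed.
Extract every quantifier outward, since the variables are now distinct and don't occur free across branches:
  ∃q ∀p ∃y ∃x (C(p,q) ∧ L(p,p) ∧ (¬B(x,y) ∨ ¬C(y,y)))
The quantifier ∀y sits under an odd number of negations (counting the antecedent side of each →), so it flips to ∃y.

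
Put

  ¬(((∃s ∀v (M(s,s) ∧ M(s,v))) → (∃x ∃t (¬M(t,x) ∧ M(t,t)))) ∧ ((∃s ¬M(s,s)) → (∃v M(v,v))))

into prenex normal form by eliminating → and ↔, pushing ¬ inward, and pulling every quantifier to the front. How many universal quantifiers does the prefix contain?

4

Rewrite implications/biconditionals: A → B as ¬A ∨ B.
  ¬((¬(∃s ∀v (M(s,s) ∧ M(s,v))) ∨ (∃x ∃t (¬M(t,x) ∧ M(t,t)))) ∧ (¬(∃s ¬M(s,s)) ∨ (∃v M(v,v))))
Push ¬ through the quantifiers and connectives to reach negation normal form:
  (∃s ∀v (M(s,s) ∧ M(s,v))) ∧ (∀x ∀t (M(t,x) ∨ ¬M(t,t))) ∨ (∃s ¬M(s,s)) ∧ (∀v ¬M(v,v))
Rename bound variables to avoid capture: s↦y, v↦v1.
  (∃s ∀v (M(s,s) ∧ M(s,v))) ∧ (∀x ∀t (M(t,x) ∨ ¬M(t,t))) ∨ (∃y ¬M(y,y)) ∧ (∀v1 ¬M(v1,v1))
Finally move all quantifiers to the prefix:
  ∃s ∀v ∀x ∀t ∃y ∀v1 (M(s,s) ∧ M(s,v) ∧ (M(t,x) ∨ ¬M(t,t)) ∨ ¬M(y,y) ∧ ¬M(v1,v1))
The prefix is ∃s ∀v ∀x ∀t ∃y ∀v1: 4 universal, 2 existential.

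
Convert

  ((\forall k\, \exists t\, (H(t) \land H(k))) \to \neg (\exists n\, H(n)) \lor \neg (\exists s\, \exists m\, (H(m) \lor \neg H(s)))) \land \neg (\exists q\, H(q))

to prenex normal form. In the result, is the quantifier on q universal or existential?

universal

Rewrite implications/biconditionals: A → B as ¬A ∨ B.
  (\neg (\forall k\, \exists t\, (H(t) \land H(k))) \lor \neg (\exists n\, H(n)) \lor \neg (\exists s\, \exists m\, (H(m) \lor \neg H(s)))) \land \neg (\exists q\, H(q))
Push ¬ through the quantifiers and connectives to reach negation normal form:
  ((\exists k\, \forall t\, (\neg H(t) \lor \neg H(k))) \lor (\forall n\, \neg H(n)) \lor (\forall s\, \forall m\, (\neg H(m) \land H(s)))) \land (\forall q\, \neg H(q))
All bound variables are already distinct, so no renaming is needed.
Pull the quantifiers to the front (each side's bound variable is not free in the other side):
  \exists k\, \forall t\, \forall n\, \forall s\, \forall m\, \forall q\, ((\neg H(t) \lor \neg H(k) \lor \neg H(n) \lor \neg H(m) \land H(s)) \land \neg H(q))
The quantifier \exists q sits under an odd number of negations (counting the antecedent side of each →), so it flips to \forall q.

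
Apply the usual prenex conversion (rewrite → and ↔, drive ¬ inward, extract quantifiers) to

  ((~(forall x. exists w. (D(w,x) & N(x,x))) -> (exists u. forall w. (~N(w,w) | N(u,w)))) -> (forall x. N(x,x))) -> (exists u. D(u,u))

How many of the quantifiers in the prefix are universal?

Eliminate → and ↔ using ¬ and ∨.
  ~(~(~~(forall x. exists w. (D(w,x) & N(x,x))) | (exists u. forall w. (~N(w,w) | N(u,w)))) | (forall x. N(x,x))) | (exists u. D(u,u))
Push ¬ through the quantifiers and connectives to reach negation normal form:
  ((forall x. exists w. (D(w,x) & N(x,x))) | (exists u. forall w. (~N(w,w) | N(u,w)))) & (exists x. ~N(x,x)) | (exists u. D(u,u))
Give each quantifier a distinct variable: w↦s, x↦v1, u↦c.
  ((forall x. exists w. (D(w,x) & N(x,x))) | (exists u. forall s. (~N(s,s) | N(u,s)))) & (exists v1. ~N(v1,v1)) | (exists c. D(c,c))
Finally move all quantifiers to the prefix:
  forall x. exists w. exists u. forall s. exists v1. exists c. ((D(w,x) & N(x,x) | ~N(s,s) | N(u,s)) & ~N(v1,v1) | D(c,c))
The prefix is forall x exists w exists u forall s exists v1 exists c: 2 universal, 4 existential.

2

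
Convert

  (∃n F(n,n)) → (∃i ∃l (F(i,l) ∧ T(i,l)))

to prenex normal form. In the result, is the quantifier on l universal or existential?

Eliminate → and ↔ using ¬ and ∨.
  ¬(∃n F(n,n)) ∨ (∃i ∃l (F(i,l) ∧ T(i,l)))
Drive negations inward (¬∀x A ≡ ∃x ¬A, ¬∃x A ≡ ∀x ¬A, De Morgan for ∧/∨):
  (∀n ¬F(n,n)) ∨ (∃i ∃l (F(i,l) ∧ T(i,l)))
All bound variables are already distinct, so no renaming is needed.
Extract every quantifier outward, since the variables are now distinct and don't occur free across branches:
  ∀n ∃i ∃l (¬F(n,n) ∨ F(i,l) ∧ T(i,l))
The quantifier ∃l sits under an even number of negations (counting the antecedent side of each →), so it remains existential.

existential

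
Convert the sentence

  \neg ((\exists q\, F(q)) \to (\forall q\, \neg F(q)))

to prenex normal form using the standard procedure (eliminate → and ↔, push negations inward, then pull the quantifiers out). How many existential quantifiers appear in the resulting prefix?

2

Eliminate → and ↔ using ¬ and ∨.
  \neg (\neg (\exists q\, F(q)) \lor (\forall q\, \neg F(q)))
Move each ¬ inward, flipping quantifiers it crosses:
  (\exists q\, F(q)) \land (\exists q\, F(q))
Rename bound variables to avoid capture: q↦y.
  (\exists q\, F(q)) \land (\exists y\, F(y))
Pull the quantifiers to the front (each side's bound variable is not free in the other side):
  \exists q\, \exists y\, (F(q) \land F(y))
The prefix is \exists q \exists y: 0 universal, 2 existential.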